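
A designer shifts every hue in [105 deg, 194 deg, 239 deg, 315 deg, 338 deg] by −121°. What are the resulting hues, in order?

344°, 73°, 118°, 194°, 217°

105 − 121 = -16 → -16 + 360 = 344°
194 − 121 = 73°
239 − 121 = 118°
315 − 121 = 194°
338 − 121 = 217°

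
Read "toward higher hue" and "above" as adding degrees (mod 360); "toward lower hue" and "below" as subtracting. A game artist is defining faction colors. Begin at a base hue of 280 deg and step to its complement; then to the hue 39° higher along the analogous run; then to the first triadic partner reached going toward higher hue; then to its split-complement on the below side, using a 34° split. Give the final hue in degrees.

+180° (complement): 280 + 180 = 460 → 460 − 360 = 100°
+39° (analog 39° ↑): 100 + 39 = 139°
+120° (triadic ↑): 139 + 120 = 259°
+146° (split-comp 34° ↓): 259 + 146 = 405 → 405 − 360 = 45°

45°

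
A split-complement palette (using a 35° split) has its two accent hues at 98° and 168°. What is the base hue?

The accents sit 35° either side of the complement, so the complement is their short-arc midpoint on the wheel.
Short-arc midpoint of 98° and 168°: 133°.
Base is 180° from the complement: 133 − 180 = -47 → -47 + 360 = 313°

313°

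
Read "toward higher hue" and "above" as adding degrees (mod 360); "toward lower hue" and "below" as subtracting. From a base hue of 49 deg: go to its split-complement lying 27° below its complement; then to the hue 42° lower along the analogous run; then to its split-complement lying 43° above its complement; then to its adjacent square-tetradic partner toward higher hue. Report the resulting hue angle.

113°

49 + 153 = 202°   (split-comp 27° ↓)
202 − 42 = 160°   (analog 42° ↓)
160 + 223 = 383 → 383 − 360 = 23°   (split-comp 43° ↑)
23 + 90 = 113°   (square ↑)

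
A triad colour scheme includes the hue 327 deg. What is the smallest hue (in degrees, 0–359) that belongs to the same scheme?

A triad places three hues 120° apart.
The full set through 327° is {87°, 207°, 327°}.

87°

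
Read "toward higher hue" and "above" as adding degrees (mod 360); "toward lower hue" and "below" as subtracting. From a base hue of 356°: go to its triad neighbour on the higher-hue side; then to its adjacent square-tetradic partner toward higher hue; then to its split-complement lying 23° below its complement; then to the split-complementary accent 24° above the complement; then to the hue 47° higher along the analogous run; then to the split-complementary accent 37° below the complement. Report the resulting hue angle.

triadic ↑ +120°: 356 + 120 = 476 → 476 − 360 = 116°
square ↑ +90°: 116 + 90 = 206°
split-comp 23° ↓ +157°: 206 + 157 = 363 → 363 − 360 = 3°
split-comp 24° ↑ +204°: 3 + 204 = 207°
analog 47° ↑ +47°: 207 + 47 = 254°
split-comp 37° ↓ +143°: 254 + 143 = 397 → 397 − 360 = 37°

37°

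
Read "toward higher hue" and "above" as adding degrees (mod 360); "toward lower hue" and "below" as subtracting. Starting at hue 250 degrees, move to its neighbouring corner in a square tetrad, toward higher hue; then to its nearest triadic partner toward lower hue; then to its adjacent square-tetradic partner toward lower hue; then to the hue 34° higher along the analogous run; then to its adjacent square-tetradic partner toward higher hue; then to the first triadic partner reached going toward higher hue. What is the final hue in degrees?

+90° (square ↑): 250 + 90 = 340°
−120° (triadic ↓): 340 − 120 = 220°
−90° (square ↓): 220 − 90 = 130°
+34° (analog 34° ↑): 130 + 34 = 164°
+90° (square ↑): 164 + 90 = 254°
+120° (triadic ↑): 254 + 120 = 374 → 374 − 360 = 14°

14°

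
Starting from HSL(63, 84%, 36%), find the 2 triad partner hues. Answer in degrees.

A triad places three hues 120° apart.
63 + 120 = 183°
63 + 240 = 303°

183° and 303°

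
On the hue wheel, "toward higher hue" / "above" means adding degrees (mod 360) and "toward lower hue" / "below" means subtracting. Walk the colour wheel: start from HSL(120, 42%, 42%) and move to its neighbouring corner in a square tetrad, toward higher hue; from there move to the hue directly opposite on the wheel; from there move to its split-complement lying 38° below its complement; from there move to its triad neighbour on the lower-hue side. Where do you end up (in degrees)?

52°

120 + 90 = 210°   (square ↑)
210 + 180 = 390 → 390 − 360 = 30°   (complement)
30 + 142 = 172°   (split-comp 38° ↓)
172 − 120 = 52°   (triadic ↓)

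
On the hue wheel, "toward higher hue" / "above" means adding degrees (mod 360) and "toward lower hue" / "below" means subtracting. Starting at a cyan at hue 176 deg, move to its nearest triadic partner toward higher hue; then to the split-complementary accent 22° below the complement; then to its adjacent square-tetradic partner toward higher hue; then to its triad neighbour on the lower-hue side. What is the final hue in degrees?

64°

176 + 120 = 296°   (triadic ↑)
296 + 158 = 454 → 454 − 360 = 94°   (split-comp 22° ↓)
94 + 90 = 184°   (square ↑)
184 − 120 = 64°   (triadic ↓)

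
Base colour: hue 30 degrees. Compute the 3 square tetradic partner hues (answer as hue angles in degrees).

120°, 210°, and 300°

30 + 90 = 120°
30 + 180 = 210°
30 + 270 = 300°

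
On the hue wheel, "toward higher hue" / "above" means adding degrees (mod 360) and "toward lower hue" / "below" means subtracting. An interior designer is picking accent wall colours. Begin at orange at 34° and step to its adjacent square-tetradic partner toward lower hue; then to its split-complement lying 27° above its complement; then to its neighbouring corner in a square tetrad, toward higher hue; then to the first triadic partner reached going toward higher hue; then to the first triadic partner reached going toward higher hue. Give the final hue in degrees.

square ↓ −90°: 34 − 90 = -56 → -56 + 360 = 304°
split-comp 27° ↑ +207°: 304 + 207 = 511 → 511 − 360 = 151°
square ↑ +90°: 151 + 90 = 241°
triadic ↑ +120°: 241 + 120 = 361 → 361 − 360 = 1°
triadic ↑ +120°: 1 + 120 = 121°

121°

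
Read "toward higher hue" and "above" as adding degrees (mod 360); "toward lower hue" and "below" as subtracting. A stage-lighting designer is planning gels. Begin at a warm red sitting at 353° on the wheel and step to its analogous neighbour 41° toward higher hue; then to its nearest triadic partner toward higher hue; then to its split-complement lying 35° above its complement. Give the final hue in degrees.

+41° (analog 41° ↑): 353 + 41 = 394 → 394 − 360 = 34°
+120° (triadic ↑): 34 + 120 = 154°
+215° (split-comp 35° ↑): 154 + 215 = 369 → 369 − 360 = 9°

9°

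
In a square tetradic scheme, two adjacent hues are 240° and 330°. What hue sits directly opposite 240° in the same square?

A square tetradic scheme places four hues 90° apart; opposite corners are 180° apart.
240 + 180 = 420 → 420 − 360 = 60°

60°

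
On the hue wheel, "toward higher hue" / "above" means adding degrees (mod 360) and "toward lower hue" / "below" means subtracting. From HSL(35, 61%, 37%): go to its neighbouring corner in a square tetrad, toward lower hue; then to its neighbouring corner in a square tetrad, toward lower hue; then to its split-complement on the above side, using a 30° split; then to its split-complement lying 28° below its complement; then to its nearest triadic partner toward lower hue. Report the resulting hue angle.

square ↓ −90°: 35 − 90 = -55 → -55 + 360 = 305°
square ↓ −90°: 305 − 90 = 215°
split-comp 30° ↑ +210°: 215 + 210 = 425 → 425 − 360 = 65°
split-comp 28° ↓ +152°: 65 + 152 = 217°
triadic ↓ −120°: 217 − 120 = 97°

97°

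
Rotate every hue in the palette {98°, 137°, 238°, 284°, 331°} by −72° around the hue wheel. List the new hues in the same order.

98 − 72 = 26°
137 − 72 = 65°
238 − 72 = 166°
284 − 72 = 212°
331 − 72 = 259°

26°, 65°, 166°, 212°, 259°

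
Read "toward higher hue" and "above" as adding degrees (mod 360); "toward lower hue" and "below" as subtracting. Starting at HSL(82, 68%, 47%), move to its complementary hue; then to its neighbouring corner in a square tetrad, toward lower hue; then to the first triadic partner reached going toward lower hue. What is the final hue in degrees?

52°

+180° (complement): 82 + 180 = 262°
−90° (square ↓): 262 − 90 = 172°
−120° (triadic ↓): 172 − 120 = 52°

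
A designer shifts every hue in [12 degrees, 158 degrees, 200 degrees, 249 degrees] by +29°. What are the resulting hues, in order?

12 + 29 = 41°
158 + 29 = 187°
200 + 29 = 229°
249 + 29 = 278°

41°, 187°, 229°, 278°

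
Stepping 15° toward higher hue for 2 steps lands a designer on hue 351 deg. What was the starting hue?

321°

2 steps of 15° (toward higher hue) give a net shift of +30°.
Start = end − shift: 351 − 30 = 321°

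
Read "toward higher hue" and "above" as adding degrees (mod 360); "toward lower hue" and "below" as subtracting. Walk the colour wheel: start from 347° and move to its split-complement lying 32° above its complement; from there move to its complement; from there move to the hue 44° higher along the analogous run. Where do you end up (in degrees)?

63°

347 + 212 = 559 → 559 − 360 = 199°   (split-comp 32° ↑)
199 + 180 = 379 → 379 − 360 = 19°   (complement)
19 + 44 = 63°   (analog 44° ↑)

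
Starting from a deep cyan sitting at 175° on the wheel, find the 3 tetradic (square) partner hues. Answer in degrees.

A square tetradic scheme places four hues every 90°.
175 + 90 = 265°
175 + 180 = 355°
175 + 270 = 445 → 445 − 360 = 85°

265°, 355°, and 85°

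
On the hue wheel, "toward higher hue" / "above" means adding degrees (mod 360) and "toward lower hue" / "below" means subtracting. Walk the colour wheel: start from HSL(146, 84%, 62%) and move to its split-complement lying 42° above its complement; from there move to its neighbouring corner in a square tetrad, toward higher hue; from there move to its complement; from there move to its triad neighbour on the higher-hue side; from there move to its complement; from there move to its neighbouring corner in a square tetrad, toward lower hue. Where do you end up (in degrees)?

split-comp 42° ↑ +222°: 146 + 222 = 368 → 368 − 360 = 8°
square ↑ +90°: 8 + 90 = 98°
complement +180°: 98 + 180 = 278°
triadic ↑ +120°: 278 + 120 = 398 → 398 − 360 = 38°
complement +180°: 38 + 180 = 218°
square ↓ −90°: 218 − 90 = 128°

128°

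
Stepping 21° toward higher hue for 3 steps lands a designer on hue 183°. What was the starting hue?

3 steps of 21° (toward higher hue) give a net shift of +63°.
Start = end − shift: 183 − 63 = 120°

120°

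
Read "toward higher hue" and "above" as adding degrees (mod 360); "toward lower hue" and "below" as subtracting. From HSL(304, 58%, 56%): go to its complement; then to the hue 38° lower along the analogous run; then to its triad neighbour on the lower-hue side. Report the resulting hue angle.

304 + 180 = 484 → 484 − 360 = 124°   (complement)
124 − 38 = 86°   (analog 38° ↓)
86 − 120 = -34 → -34 + 360 = 326°   (triadic ↓)

326°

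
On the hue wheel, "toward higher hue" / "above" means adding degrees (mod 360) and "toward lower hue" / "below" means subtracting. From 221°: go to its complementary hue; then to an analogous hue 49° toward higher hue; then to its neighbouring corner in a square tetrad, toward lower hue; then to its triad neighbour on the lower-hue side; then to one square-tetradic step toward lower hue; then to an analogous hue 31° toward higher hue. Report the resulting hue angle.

221 + 180 = 401 → 401 − 360 = 41°   (complement)
41 + 49 = 90°   (analog 49° ↑)
90 − 90 = 0°   (square ↓)
0 − 120 = -120 → -120 + 360 = 240°   (triadic ↓)
240 − 90 = 150°   (square ↓)
150 + 31 = 181°   (analog 31° ↑)

181°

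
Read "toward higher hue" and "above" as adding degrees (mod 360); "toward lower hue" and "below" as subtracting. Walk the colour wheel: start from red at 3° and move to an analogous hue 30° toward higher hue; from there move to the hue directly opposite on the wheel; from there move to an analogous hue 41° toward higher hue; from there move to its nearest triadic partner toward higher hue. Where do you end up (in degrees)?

14°

analog 30° ↑ +30°: 3 + 30 = 33°
complement +180°: 33 + 180 = 213°
analog 41° ↑ +41°: 213 + 41 = 254°
triadic ↑ +120°: 254 + 120 = 374 → 374 − 360 = 14°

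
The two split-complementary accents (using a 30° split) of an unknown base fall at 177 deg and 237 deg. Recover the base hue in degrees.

27°

The accents sit 30° either side of the complement, so the complement is their short-arc midpoint on the wheel.
Short-arc midpoint of 177° and 237°: 207°.
Base is 180° from the complement: 207 − 180 = 27°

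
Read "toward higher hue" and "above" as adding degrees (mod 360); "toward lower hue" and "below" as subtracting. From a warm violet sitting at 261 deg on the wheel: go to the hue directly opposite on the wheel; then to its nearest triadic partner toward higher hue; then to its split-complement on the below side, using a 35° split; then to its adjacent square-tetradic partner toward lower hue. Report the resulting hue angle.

256°

+180° (complement): 261 + 180 = 441 → 441 − 360 = 81°
+120° (triadic ↑): 81 + 120 = 201°
+145° (split-comp 35° ↓): 201 + 145 = 346°
−90° (square ↓): 346 − 90 = 256°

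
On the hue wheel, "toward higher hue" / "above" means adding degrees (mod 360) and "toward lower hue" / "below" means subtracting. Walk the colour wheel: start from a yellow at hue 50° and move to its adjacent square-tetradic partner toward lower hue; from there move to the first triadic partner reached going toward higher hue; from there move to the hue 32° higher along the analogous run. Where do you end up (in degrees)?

50 − 90 = -40 → -40 + 360 = 320°   (square ↓)
320 + 120 = 440 → 440 − 360 = 80°   (triadic ↑)
80 + 32 = 112°   (analog 32° ↑)

112°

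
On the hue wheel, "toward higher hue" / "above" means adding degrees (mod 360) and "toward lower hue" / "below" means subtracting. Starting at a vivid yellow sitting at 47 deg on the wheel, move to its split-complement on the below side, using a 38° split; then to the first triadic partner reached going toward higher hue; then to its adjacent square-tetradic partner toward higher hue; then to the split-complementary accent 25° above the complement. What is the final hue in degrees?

+142° (split-comp 38° ↓): 47 + 142 = 189°
+120° (triadic ↑): 189 + 120 = 309°
+90° (square ↑): 309 + 90 = 399 → 399 − 360 = 39°
+205° (split-comp 25° ↑): 39 + 205 = 244°

244°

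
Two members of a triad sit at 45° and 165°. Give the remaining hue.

285°

A triad spaces three hues 120° apart.
The full set is {45°, 165°, 285°}.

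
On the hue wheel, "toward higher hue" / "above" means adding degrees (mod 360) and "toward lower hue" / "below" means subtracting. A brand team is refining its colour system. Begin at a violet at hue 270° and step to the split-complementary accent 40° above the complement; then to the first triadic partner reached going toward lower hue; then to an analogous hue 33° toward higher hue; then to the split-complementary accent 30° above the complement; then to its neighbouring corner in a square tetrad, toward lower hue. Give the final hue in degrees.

270 + 220 = 490 → 490 − 360 = 130°   (split-comp 40° ↑)
130 − 120 = 10°   (triadic ↓)
10 + 33 = 43°   (analog 33° ↑)
43 + 210 = 253°   (split-comp 30° ↑)
253 − 90 = 163°   (square ↓)

163°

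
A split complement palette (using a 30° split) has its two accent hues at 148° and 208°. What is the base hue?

358°

The accents sit 30° either side of the complement, so the complement is their short-arc midpoint on the wheel.
Short-arc midpoint of 148° and 208°: 178°.
Base is 180° from the complement: 178 − 180 = -2 → -2 + 360 = 358°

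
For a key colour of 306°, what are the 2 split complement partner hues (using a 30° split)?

Split-complementary hues sit 30° either side of the complement.
Complement of 306°: 306 + 180 = 486 → 486 − 360 = 126°
126 − 30 = 96°
126 + 30 = 156°

96° and 156°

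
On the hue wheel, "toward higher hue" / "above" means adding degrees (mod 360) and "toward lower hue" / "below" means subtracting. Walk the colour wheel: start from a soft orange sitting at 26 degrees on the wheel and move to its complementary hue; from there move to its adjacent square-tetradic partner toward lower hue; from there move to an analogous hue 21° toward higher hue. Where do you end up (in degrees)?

+180° (complement): 26 + 180 = 206°
−90° (square ↓): 206 − 90 = 116°
+21° (analog 21° ↑): 116 + 21 = 137°

137°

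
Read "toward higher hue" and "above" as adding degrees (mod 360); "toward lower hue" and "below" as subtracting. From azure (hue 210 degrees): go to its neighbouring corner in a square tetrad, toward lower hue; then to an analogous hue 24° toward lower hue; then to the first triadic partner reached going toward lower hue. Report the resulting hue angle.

336°

−90° (square ↓): 210 − 90 = 120°
−24° (analog 24° ↓): 120 − 24 = 96°
−120° (triadic ↓): 96 − 120 = -24 → -24 + 360 = 336°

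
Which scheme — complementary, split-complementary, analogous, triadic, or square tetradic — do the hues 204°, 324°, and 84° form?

triadic

Sort the hues: 84°, 204°, 324°.
Successive gaps around the wheel: 120°, 120°, 120°.
Three hues equally spaced 120° apart form a triad.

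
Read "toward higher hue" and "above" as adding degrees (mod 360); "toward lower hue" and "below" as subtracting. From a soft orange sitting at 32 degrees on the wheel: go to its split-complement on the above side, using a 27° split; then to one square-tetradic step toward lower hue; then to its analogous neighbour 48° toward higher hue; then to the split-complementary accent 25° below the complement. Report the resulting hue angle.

352°

+207° (split-comp 27° ↑): 32 + 207 = 239°
−90° (square ↓): 239 − 90 = 149°
+48° (analog 48° ↑): 149 + 48 = 197°
+155° (split-comp 25° ↓): 197 + 155 = 352°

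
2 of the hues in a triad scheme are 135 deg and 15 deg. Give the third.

255°

A triad places three hues 120° apart.
The full set through 15° is {15°, 135°, 255°}.
Given {15°, 135°}, the missing hue is 255°.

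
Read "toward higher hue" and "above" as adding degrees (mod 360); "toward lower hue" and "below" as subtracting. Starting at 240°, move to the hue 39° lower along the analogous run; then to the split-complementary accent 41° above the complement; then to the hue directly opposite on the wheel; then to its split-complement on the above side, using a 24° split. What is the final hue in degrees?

86°

−39° (analog 39° ↓): 240 − 39 = 201°
+221° (split-comp 41° ↑): 201 + 221 = 422 → 422 − 360 = 62°
+180° (complement): 62 + 180 = 242°
+204° (split-comp 24° ↑): 242 + 204 = 446 → 446 − 360 = 86°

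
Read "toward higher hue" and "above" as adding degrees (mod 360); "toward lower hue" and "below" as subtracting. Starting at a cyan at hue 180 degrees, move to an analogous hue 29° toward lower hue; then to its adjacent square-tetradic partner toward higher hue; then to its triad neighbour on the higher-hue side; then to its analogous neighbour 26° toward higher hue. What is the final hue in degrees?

180 − 29 = 151°   (analog 29° ↓)
151 + 90 = 241°   (square ↑)
241 + 120 = 361 → 361 − 360 = 1°   (triadic ↑)
1 + 26 = 27°   (analog 26° ↑)

27°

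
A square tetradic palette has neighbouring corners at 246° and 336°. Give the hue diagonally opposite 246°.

A square tetradic scheme places four hues 90° apart; opposite corners are 180° apart.
246 + 180 = 426 → 426 − 360 = 66°

66°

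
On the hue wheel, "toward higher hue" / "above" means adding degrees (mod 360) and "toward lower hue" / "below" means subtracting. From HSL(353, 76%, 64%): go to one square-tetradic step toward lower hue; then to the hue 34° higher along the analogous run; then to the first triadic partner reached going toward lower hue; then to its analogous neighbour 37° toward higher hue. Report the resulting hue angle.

214°

−90° (square ↓): 353 − 90 = 263°
+34° (analog 34° ↑): 263 + 34 = 297°
−120° (triadic ↓): 297 − 120 = 177°
+37° (analog 37° ↑): 177 + 37 = 214°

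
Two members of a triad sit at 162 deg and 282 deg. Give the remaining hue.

A triad spaces three hues 120° apart.
The full set is {42°, 162°, 282°}.

42°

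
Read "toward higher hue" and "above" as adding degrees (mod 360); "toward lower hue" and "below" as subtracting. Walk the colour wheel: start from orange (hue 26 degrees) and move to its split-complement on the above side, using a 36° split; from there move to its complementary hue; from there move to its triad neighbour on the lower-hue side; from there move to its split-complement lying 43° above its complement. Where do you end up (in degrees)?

165°

split-comp 36° ↑ +216°: 26 + 216 = 242°
complement +180°: 242 + 180 = 422 → 422 − 360 = 62°
triadic ↓ −120°: 62 − 120 = -58 → -58 + 360 = 302°
split-comp 43° ↑ +223°: 302 + 223 = 525 → 525 − 360 = 165°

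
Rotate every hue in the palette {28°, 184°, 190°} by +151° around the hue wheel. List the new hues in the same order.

179°, 335°, 341°

28 + 151 = 179°
184 + 151 = 335°
190 + 151 = 341°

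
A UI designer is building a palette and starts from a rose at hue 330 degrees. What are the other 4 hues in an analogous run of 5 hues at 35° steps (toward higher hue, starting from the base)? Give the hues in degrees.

Analogous hues sit every 35° along the wheel.
330 + 35 = 365 → 365 − 360 = 5°
330 + 70 = 400 → 400 − 360 = 40°
330 + 105 = 435 → 435 − 360 = 75°
330 + 140 = 470 → 470 − 360 = 110°

5°, 40°, 75° and 110°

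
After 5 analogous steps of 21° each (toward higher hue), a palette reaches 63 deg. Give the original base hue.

318°

5 steps of 21° (toward higher hue) give a net shift of +105°.
Start = end − shift: 63 − 105 = -42 → -42 + 360 = 318°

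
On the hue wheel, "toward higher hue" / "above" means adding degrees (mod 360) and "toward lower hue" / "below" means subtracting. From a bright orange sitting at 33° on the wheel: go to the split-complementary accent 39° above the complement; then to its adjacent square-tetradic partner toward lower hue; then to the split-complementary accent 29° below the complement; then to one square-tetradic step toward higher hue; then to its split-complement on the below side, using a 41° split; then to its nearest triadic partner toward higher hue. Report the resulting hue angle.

302°

+219° (split-comp 39° ↑): 33 + 219 = 252°
−90° (square ↓): 252 − 90 = 162°
+151° (split-comp 29° ↓): 162 + 151 = 313°
+90° (square ↑): 313 + 90 = 403 → 403 − 360 = 43°
+139° (split-comp 41° ↓): 43 + 139 = 182°
+120° (triadic ↑): 182 + 120 = 302°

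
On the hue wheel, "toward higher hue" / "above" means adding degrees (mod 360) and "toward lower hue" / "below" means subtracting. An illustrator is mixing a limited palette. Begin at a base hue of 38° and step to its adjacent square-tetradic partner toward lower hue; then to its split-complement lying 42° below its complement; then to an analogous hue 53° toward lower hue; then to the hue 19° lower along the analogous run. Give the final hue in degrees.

38 − 90 = -52 → -52 + 360 = 308°   (square ↓)
308 + 138 = 446 → 446 − 360 = 86°   (split-comp 42° ↓)
86 − 53 = 33°   (analog 53° ↓)
33 − 19 = 14°   (analog 19° ↓)

14°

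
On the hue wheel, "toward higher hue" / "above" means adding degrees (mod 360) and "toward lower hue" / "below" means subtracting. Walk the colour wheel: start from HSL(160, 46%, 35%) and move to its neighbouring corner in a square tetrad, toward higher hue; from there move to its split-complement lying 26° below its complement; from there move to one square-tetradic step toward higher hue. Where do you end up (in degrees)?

square ↑ +90°: 160 + 90 = 250°
split-comp 26° ↓ +154°: 250 + 154 = 404 → 404 − 360 = 44°
square ↑ +90°: 44 + 90 = 134°

134°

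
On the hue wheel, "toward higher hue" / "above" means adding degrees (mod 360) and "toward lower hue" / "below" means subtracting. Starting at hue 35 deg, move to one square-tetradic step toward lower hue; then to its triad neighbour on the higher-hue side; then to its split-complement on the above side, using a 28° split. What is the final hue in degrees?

273°

square ↓ −90°: 35 − 90 = -55 → -55 + 360 = 305°
triadic ↑ +120°: 305 + 120 = 425 → 425 − 360 = 65°
split-comp 28° ↑ +208°: 65 + 208 = 273°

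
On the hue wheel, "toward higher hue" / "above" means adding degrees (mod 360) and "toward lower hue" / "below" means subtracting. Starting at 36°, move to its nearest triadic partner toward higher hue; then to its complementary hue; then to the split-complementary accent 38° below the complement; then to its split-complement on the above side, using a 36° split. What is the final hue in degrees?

334°

36 + 120 = 156°   (triadic ↑)
156 + 180 = 336°   (complement)
336 + 142 = 478 → 478 − 360 = 118°   (split-comp 38° ↓)
118 + 216 = 334°   (split-comp 36° ↑)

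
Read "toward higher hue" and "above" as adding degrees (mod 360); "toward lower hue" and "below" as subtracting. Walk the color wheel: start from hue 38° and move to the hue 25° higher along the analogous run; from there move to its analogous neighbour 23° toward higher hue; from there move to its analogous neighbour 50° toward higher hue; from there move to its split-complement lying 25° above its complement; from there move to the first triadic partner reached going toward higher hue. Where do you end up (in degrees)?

101°

analog 25° ↑ +25°: 38 + 25 = 63°
analog 23° ↑ +23°: 63 + 23 = 86°
analog 50° ↑ +50°: 86 + 50 = 136°
split-comp 25° ↑ +205°: 136 + 205 = 341°
triadic ↑ +120°: 341 + 120 = 461 → 461 − 360 = 101°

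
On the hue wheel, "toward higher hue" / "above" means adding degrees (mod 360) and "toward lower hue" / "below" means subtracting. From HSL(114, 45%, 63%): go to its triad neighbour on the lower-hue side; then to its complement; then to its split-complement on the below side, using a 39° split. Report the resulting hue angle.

114 − 120 = -6 → -6 + 360 = 354°   (triadic ↓)
354 + 180 = 534 → 534 − 360 = 174°   (complement)
174 + 141 = 315°   (split-comp 39° ↓)

315°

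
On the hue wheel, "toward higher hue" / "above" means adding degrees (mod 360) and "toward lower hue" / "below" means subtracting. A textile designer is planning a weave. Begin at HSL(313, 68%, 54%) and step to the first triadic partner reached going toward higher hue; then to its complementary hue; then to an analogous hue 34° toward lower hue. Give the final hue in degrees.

219°

+120° (triadic ↑): 313 + 120 = 433 → 433 − 360 = 73°
+180° (complement): 73 + 180 = 253°
−34° (analog 34° ↓): 253 − 34 = 219°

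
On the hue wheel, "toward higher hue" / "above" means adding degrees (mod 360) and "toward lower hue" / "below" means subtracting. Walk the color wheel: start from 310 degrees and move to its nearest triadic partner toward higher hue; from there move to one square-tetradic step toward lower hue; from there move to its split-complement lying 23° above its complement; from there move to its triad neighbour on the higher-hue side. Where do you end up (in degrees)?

303°

+120° (triadic ↑): 310 + 120 = 430 → 430 − 360 = 70°
−90° (square ↓): 70 − 90 = -20 → -20 + 360 = 340°
+203° (split-comp 23° ↑): 340 + 203 = 543 → 543 − 360 = 183°
+120° (triadic ↑): 183 + 120 = 303°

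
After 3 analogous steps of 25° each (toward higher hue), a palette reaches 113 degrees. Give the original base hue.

38°

3 steps of 25° (toward higher hue) give a net shift of +75°.
Start = end − shift: 113 − 75 = 38°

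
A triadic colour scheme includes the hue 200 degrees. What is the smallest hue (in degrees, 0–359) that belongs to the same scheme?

A triad places three hues 120° apart.
The full set through 200° is {80°, 200°, 320°}.

80°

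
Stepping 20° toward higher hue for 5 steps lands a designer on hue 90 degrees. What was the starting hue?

350°

5 steps of 20° (toward higher hue) give a net shift of +100°.
Start = end − shift: 90 − 100 = -10 → -10 + 360 = 350°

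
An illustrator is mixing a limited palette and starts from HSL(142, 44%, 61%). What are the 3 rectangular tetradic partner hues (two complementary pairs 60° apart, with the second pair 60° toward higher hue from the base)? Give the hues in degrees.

142 + 60 = 202°
142 + 180 = 322°
142 + 240 = 382 → 382 − 360 = 22°

202°, 322° and 22°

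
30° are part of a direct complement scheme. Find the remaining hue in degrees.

210°

The complement sits 180° across the wheel.
The full set through 30° is {30°, 210°}.
Given {30°}, the missing hue is 210°.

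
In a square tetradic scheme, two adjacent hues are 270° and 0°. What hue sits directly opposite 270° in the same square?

A square tetradic scheme places four hues 90° apart; opposite corners are 180° apart.
270 + 180 = 450 → 450 − 360 = 90°

90°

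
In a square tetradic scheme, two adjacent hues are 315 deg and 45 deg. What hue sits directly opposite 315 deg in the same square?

135°

A square tetradic scheme places four hues 90° apart; opposite corners are 180° apart.
315 + 180 = 495 → 495 − 360 = 135°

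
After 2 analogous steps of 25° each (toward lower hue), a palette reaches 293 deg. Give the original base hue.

2 steps of 25° (toward lower hue) give a net shift of −50°.
Start = end − shift: 293 + 50 = 343°

343°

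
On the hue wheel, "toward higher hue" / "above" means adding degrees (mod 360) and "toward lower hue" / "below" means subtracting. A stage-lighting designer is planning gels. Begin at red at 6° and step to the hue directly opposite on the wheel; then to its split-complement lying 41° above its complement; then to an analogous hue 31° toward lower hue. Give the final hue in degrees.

complement +180°: 6 + 180 = 186°
split-comp 41° ↑ +221°: 186 + 221 = 407 → 407 − 360 = 47°
analog 31° ↓ −31°: 47 − 31 = 16°

16°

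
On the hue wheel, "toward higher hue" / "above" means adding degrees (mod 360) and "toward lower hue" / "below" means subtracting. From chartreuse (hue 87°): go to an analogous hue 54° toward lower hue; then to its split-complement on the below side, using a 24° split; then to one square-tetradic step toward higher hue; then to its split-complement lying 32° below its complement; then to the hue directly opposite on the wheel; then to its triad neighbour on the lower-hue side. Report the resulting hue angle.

127°

−54° (analog 54° ↓): 87 − 54 = 33°
+156° (split-comp 24° ↓): 33 + 156 = 189°
+90° (square ↑): 189 + 90 = 279°
+148° (split-comp 32° ↓): 279 + 148 = 427 → 427 − 360 = 67°
+180° (complement): 67 + 180 = 247°
−120° (triadic ↓): 247 − 120 = 127°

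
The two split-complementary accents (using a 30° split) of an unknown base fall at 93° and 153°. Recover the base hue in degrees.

The accents sit 30° either side of the complement, so the complement is their short-arc midpoint on the wheel.
Short-arc midpoint of 93° and 153°: 123°.
Base is 180° from the complement: 123 − 180 = -57 → -57 + 360 = 303°

303°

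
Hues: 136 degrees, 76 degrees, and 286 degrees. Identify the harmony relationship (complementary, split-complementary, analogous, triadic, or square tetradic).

split-complementary

Sort the hues: 76°, 136°, 286°.
Successive gaps around the wheel: 60°, 150°, 150°.
Two 150° gaps and one 60° gap — a base hue opposite a pair of accents 30° either side of its complement — is the split-complementary pattern.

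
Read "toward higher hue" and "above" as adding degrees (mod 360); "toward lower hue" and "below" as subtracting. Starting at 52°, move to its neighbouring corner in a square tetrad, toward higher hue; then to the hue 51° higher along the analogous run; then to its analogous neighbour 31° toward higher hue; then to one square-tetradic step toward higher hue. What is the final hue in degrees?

+90° (square ↑): 52 + 90 = 142°
+51° (analog 51° ↑): 142 + 51 = 193°
+31° (analog 31° ↑): 193 + 31 = 224°
+90° (square ↑): 224 + 90 = 314°

314°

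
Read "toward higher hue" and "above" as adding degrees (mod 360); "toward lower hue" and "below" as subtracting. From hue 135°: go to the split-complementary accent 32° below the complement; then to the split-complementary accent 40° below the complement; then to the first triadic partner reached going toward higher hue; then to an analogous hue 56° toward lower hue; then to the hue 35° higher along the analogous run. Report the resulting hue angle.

162°

135 + 148 = 283°   (split-comp 32° ↓)
283 + 140 = 423 → 423 − 360 = 63°   (split-comp 40° ↓)
63 + 120 = 183°   (triadic ↑)
183 − 56 = 127°   (analog 56° ↓)
127 + 35 = 162°   (analog 35° ↑)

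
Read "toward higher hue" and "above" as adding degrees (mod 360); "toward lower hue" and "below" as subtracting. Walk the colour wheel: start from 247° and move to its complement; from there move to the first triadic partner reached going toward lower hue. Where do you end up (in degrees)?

307°

247 + 180 = 427 → 427 − 360 = 67°   (complement)
67 − 120 = -53 → -53 + 360 = 307°   (triadic ↓)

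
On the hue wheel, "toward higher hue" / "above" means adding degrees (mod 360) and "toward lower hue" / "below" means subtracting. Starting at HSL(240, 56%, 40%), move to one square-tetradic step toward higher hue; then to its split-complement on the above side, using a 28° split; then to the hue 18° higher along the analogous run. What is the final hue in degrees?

196°

240 + 90 = 330°   (square ↑)
330 + 208 = 538 → 538 − 360 = 178°   (split-comp 28° ↑)
178 + 18 = 196°   (analog 18° ↑)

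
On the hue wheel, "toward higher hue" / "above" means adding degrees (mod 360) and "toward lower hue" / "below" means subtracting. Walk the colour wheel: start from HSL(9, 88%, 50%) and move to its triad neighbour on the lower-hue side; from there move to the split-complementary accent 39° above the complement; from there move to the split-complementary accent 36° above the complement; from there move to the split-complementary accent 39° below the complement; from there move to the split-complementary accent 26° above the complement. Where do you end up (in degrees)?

−120° (triadic ↓): 9 − 120 = -111 → -111 + 360 = 249°
+219° (split-comp 39° ↑): 249 + 219 = 468 → 468 − 360 = 108°
+216° (split-comp 36° ↑): 108 + 216 = 324°
+141° (split-comp 39° ↓): 324 + 141 = 465 → 465 − 360 = 105°
+206° (split-comp 26° ↑): 105 + 206 = 311°

311°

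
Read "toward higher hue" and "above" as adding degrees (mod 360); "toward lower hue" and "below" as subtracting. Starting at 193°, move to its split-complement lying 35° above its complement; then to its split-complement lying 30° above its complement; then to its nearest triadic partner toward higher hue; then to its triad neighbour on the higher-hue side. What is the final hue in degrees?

138°

193 + 215 = 408 → 408 − 360 = 48°   (split-comp 35° ↑)
48 + 210 = 258°   (split-comp 30° ↑)
258 + 120 = 378 → 378 − 360 = 18°   (triadic ↑)
18 + 120 = 138°   (triadic ↑)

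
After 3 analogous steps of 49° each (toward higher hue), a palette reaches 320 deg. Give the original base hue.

173°

3 steps of 49° (toward higher hue) give a net shift of +147°.
Start = end − shift: 320 − 147 = 173°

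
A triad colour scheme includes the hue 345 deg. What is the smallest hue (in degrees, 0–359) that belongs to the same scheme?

A triad places three hues 120° apart.
The full set through 345° is {105°, 225°, 345°}.

105°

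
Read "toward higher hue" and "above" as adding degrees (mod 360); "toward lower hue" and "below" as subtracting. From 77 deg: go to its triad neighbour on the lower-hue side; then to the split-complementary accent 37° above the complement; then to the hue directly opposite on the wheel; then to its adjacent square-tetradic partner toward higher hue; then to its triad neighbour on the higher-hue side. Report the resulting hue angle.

204°

77 − 120 = -43 → -43 + 360 = 317°   (triadic ↓)
317 + 217 = 534 → 534 − 360 = 174°   (split-comp 37° ↑)
174 + 180 = 354°   (complement)
354 + 90 = 444 → 444 − 360 = 84°   (square ↑)
84 + 120 = 204°   (triadic ↑)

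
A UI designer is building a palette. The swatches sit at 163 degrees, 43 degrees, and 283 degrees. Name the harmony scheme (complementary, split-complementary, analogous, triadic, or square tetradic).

Sort the hues: 43°, 163°, 283°.
Successive gaps around the wheel: 120°, 120°, 120°.
Three hues equally spaced 120° apart form a triad.

triadic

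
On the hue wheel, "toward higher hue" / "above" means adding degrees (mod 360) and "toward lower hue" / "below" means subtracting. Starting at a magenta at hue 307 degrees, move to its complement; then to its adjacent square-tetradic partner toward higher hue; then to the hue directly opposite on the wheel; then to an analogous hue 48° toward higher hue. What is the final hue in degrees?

85°

complement +180°: 307 + 180 = 487 → 487 − 360 = 127°
square ↑ +90°: 127 + 90 = 217°
complement +180°: 217 + 180 = 397 → 397 − 360 = 37°
analog 48° ↑ +48°: 37 + 48 = 85°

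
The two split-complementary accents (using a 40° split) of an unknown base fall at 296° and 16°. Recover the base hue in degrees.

The accents sit 40° either side of the complement, so the complement is their short-arc midpoint on the wheel.
Short-arc midpoint of 296° and 16°: 336°.
Base is 180° from the complement: 336 − 180 = 156°

156°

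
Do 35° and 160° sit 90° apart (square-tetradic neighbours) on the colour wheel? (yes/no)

no

Angular distance: |35 − 160| = 125 = 125°.
90° apart (square-tetradic neighbours) requires 90°.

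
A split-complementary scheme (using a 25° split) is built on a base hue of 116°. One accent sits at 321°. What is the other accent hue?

Split-complementary hues sit 25° either side of the complement.
Complement of the base 116°: 116 + 180 = 296°
The given accent 321° is 25° one side of 296°; the other accent sits 25° the other side: 296 − 25 = 271°

271°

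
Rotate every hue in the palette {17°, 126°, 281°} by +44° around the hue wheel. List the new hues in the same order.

61°, 170°, 325°

17 + 44 = 61°
126 + 44 = 170°
281 + 44 = 325°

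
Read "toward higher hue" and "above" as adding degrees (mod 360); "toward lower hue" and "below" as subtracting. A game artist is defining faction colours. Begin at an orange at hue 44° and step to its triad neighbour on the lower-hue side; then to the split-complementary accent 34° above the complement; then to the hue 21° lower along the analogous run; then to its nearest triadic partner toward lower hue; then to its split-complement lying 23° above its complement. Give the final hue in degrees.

−120° (triadic ↓): 44 − 120 = -76 → -76 + 360 = 284°
+214° (split-comp 34° ↑): 284 + 214 = 498 → 498 − 360 = 138°
−21° (analog 21° ↓): 138 − 21 = 117°
−120° (triadic ↓): 117 − 120 = -3 → -3 + 360 = 357°
+203° (split-comp 23° ↑): 357 + 203 = 560 → 560 − 360 = 200°

200°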